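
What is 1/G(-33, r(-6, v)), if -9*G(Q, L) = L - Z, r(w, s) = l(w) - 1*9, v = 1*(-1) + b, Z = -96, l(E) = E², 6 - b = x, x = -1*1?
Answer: -3/41 ≈ -0.073171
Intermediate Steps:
x = -1
b = 7 (b = 6 - 1*(-1) = 6 + 1 = 7)
v = 6 (v = 1*(-1) + 7 = -1 + 7 = 6)
r(w, s) = -9 + w² (r(w, s) = w² - 1*9 = w² - 9 = -9 + w²)
G(Q, L) = -32/3 - L/9 (G(Q, L) = -(L - 1*(-96))/9 = -(L + 96)/9 = -(96 + L)/9 = -32/3 - L/9)
1/G(-33, r(-6, v)) = 1/(-32/3 - (-9 + (-6)²)/9) = 1/(-32/3 - (-9 + 36)/9) = 1/(-32/3 - ⅑*27) = 1/(-32/3 - 3) = 1/(-41/3) = -3/41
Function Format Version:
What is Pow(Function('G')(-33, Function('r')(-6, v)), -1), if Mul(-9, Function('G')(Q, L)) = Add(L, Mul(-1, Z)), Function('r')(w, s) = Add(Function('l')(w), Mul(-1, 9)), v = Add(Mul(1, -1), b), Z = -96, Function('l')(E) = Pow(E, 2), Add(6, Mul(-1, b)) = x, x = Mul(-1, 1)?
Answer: Rational(-3, 41) ≈ -0.073171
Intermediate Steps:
x = -1
b = 7 (b = Add(6, Mul(-1, -1)) = Add(6, 1) = 7)
v = 6 (v = Add(Mul(1, -1), 7) = Add(-1, 7) = 6)
Function('r')(w, s) = Add(-9, Pow(w, 2)) (Function('r')(w, s) = Add(Pow(w, 2), Mul(-1, 9)) = Add(Pow(w, 2), -9) = Add(-9, Pow(w, 2)))
Function('G')(Q, L) = Add(Rational(-32, 3), Mul(Rational(-1, 9), L)) (Function('G')(Q, L) = Mul(Rational(-1, 9), Add(L, Mul(-1, -96))) = Mul(Rational(-1, 9), Add(L, 96)) = Mul(Rational(-1, 9), Add(96, L)) = Add(Rational(-32, 3), Mul(Rational(-1, 9), L)))
Pow(Function('G')(-33, Function('r')(-6, v)), -1) = Pow(Add(Rational(-32, 3), Mul(Rational(-1, 9), Add(-9, Pow(-6, 2)))), -1) = Pow(Add(Rational(-32, 3), Mul(Rational(-1, 9), Add(-9, 36))), -1) = Pow(Add(Rational(-32, 3), Mul(Rational(-1, 9), 27)), -1) = Pow(Add(Rational(-32, 3), -3), -1) = Pow(Rational(-41, 3), -1) = Rational(-3, 41)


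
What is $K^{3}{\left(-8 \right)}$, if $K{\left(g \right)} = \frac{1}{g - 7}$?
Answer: $- \frac{1}{3375} \approx -0.0002963$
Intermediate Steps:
$K{\left(g \right)} = \frac{1}{-7 + g}$
$K^{3}{\left(-8 \right)} = \left(\frac{1}{-7 - 8}\right)^{3} = \left(\frac{1}{-15}\right)^{3} = \left(- \frac{1}{15}\right)^{3} = - \frac{1}{3375}$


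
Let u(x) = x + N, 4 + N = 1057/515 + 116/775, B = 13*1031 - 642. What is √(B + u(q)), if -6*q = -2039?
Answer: √120193135154634/95790 ≈ 114.45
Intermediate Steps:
B = 12761 (B = 13403 - 642 = 12761)
N = -143517/79825 (N = -4 + (1057/515 + 116/775) = -4 + 175783/79825 = -143517/79825 ≈ -1.7979)
q = 2039/6 (q = -⅙*(-2039) = 2039/6 ≈ 339.83)
u(x) = -143517/79825 + x (u(x) = x - 143517/79825 = -143517/79825 + x)
√(B + u(q)) = √(12761 + (-143517/79825 + 2039/6)) = √(12761 + 161902073/478950) = √(6273783023/478950) = √120193135154634/95790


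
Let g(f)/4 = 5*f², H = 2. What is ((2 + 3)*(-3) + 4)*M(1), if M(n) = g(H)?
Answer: -880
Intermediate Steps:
g(f) = 20*f² (g(f) = 4*(5*f²) = 20*f²)
M(n) = 80 (M(n) = 20*2² = 20*4 = 80)
((2 + 3)*(-3) + 4)*M(1) = ((2 + 3)*(-3) + 4)*80 = (5*(-3) + 4)*80 = (-15 + 4)*80 = -11*80 = -880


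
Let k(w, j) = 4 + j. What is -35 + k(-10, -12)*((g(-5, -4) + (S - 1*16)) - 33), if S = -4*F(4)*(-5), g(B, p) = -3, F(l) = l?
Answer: -259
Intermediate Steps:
S = 80 (S = -4*4*(-5) = -16*(-5) = 80)
-35 + k(-10, -12)*((g(-5, -4) + (S - 1*16)) - 33) = -35 + (4 - 12)*((-3 + (80 - 1*16)) - 33) = -35 - 8*((-3 + (80 - 16)) - 33) = -35 - 8*((-3 + 64) - 33) = -35 - 8*(61 - 33) = -35 - 8*28 = -35 - 224 = -259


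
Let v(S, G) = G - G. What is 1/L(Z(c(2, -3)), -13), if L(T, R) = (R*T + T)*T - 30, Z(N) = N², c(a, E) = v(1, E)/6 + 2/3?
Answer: -27/874 ≈ -0.030892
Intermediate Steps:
v(S, G) = 0
c(a, E) = ⅔ (c(a, E) = 0/6 + 2/3 = 0*(⅙) + 2*(⅓) = 0 + ⅔ = ⅔)
L(T, R) = -30 + T*(T + R*T) (L(T, R) = (T + R*T)*T - 30 = T*(T + R*T) - 30 = -30 + T*(T + R*T))
1/L(Z(c(2, -3)), -13) = 1/(-30 + ((⅔)²)² - 13*((⅔)²)²) = 1/(-30 + (4/9)² - 13*(4/9)²) = 1/(-30 + 16/81 - 13*16/81) = 1/(-30 + 16/81 - 208/81) = 1/(-874/27) = -27/874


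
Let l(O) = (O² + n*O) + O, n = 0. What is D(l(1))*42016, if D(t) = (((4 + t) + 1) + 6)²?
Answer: 7100704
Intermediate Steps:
l(O) = O + O² (l(O) = (O² + 0*O) + O = (O² + 0) + O = O² + O = O + O²)
D(t) = (11 + t)² (D(t) = ((5 + t) + 6)² = (11 + t)²)
D(l(1))*42016 = (11 + 1*(1 + 1))²*42016 = (11 + 1*2)²*42016 = (11 + 2)²*42016 = 13²*42016 = 169*42016 = 7100704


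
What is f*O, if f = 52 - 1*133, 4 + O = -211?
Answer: 17415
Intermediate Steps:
O = -215 (O = -4 - 211 = -215)
f = -81 (f = 52 - 133 = -81)
f*O = -81*(-215) = 17415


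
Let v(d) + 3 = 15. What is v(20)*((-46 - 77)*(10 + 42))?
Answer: -76752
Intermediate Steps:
v(d) = 12 (v(d) = -3 + 15 = 12)
v(20)*((-46 - 77)*(10 + 42)) = 12*((-46 - 77)*(10 + 42)) = 12*(-123*52) = 12*(-6396) = -76752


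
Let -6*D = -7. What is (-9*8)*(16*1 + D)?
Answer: -1236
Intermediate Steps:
D = 7/6 (D = -⅙*(-7) = 7/6 ≈ 1.1667)
(-9*8)*(16*1 + D) = (-9*8)*(16*1 + 7/6) = -72*(16 + 7/6) = -72*103/6 = -1236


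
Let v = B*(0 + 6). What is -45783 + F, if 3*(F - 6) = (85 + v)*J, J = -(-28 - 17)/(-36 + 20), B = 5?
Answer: -734157/16 ≈ -45885.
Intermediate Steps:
v = 30 (v = 5*(0 + 6) = 5*6 = 30)
J = -45/16 (J = -(-45)/(-16) = -(-45)*(-1)/16 = -1*45/16 = -45/16 ≈ -2.8125)
F = -1629/16 (F = 6 + ((85 + 30)*(-45/16))/3 = 6 + (115*(-45/16))/3 = 6 + (⅓)*(-5175/16) = 6 - 1725/16 = -1629/16 ≈ -101.81)
-45783 + F = -45783 - 1629/16 = -734157/16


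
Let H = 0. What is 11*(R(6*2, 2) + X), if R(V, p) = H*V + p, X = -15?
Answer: -143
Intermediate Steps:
R(V, p) = p (R(V, p) = 0*V + p = 0 + p = p)
11*(R(6*2, 2) + X) = 11*(2 - 15) = 11*(-13) = -143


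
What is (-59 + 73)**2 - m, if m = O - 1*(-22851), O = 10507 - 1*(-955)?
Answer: -34117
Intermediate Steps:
O = 11462 (O = 10507 + 955 = 11462)
m = 34313 (m = 11462 - 1*(-22851) = 11462 + 22851 = 34313)
(-59 + 73)**2 - m = (-59 + 73)**2 - 1*34313 = 14**2 - 34313 = 196 - 34313 = -34117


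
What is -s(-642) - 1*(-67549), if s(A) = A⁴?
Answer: -169879095347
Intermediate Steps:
-s(-642) - 1*(-67549) = -1*(-642)⁴ - 1*(-67549) = -1*169879162896 + 67549 = -169879162896 + 67549 = -169879095347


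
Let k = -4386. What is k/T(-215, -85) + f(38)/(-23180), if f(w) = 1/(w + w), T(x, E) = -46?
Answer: 3863364217/40518640 ≈ 95.348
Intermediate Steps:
f(w) = 1/(2*w)
k/T(-215, -85) + f(38)/(-23180) = -4386/(-46) + ((1/2)/38)/(-23180) = -4386*(-1/46) + ((1/2)*(1/38))*(-1/23180) = 2193/23 + (1/76)*(-1/23180) = 2193/23 - 1/1761680 = 3863364217/40518640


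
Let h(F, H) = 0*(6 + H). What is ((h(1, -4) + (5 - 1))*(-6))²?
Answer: 576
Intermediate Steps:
h(F, H) = 0
((h(1, -4) + (5 - 1))*(-6))² = ((0 + (5 - 1))*(-6))² = ((0 + 4)*(-6))² = (4*(-6))² = (-24)² = 576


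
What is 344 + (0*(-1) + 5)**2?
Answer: 369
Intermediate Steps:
344 + (0*(-1) + 5)**2 = 344 + (0 + 5)**2 = 344 + 5**2 = 344 + 25 = 369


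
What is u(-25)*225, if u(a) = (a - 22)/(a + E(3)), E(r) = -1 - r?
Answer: 10575/29 ≈ 364.66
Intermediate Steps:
u(a) = (-22 + a)/(-4 + a) (u(a) = (a - 22)/(a + (-1 - 1*3)) = (-22 + a)/(a + (-1 - 3)) = (-22 + a)/(a - 4) = (-22 + a)/(-4 + a))
u(-25)*225 = ((-22 - 25)/(-4 - 25))*225 = (-47/(-29))*225 = -1/29*(-47)*225 = (47/29)*225 = 10575/29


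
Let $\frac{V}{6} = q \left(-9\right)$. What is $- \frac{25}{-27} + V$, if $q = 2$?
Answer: $- \frac{2891}{27} \approx -107.07$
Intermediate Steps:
$V = -108$ ($V = 6 \cdot 2 \left(-9\right) = 6 \left(-18\right) = -108$)
$- \frac{25}{-27} + V = - \frac{25}{-27} - 108 = \left(-25\right) \left(- \frac{1}{27}\right) - 108 = \frac{25}{27} - 108 = - \frac{2891}{27}$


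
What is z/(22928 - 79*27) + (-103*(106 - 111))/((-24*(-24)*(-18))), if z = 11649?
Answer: 110067407/215602560 ≈ 0.51051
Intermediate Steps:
z/(22928 - 79*27) + (-103*(106 - 111))/((-24*(-24)*(-18))) = 11649/(22928 - 79*27) + (-103*(106 - 111))/((-24*(-24)*(-18))) = 11649/(22928 - 2133) + (-103*(-5))/((576*(-18))) = 11649/20795 + 515/(-10368) = 11649*(1/20795) + 515*(-1/10368) = 11649/20795 - 515/10368 = 110067407/215602560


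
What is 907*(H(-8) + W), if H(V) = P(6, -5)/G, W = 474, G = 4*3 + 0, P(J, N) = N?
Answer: 5154481/12 ≈ 4.2954e+5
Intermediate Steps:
G = 12 (G = 12 + 0 = 12)
H(V) = -5/12
907*(H(-8) + W) = 907*(-5/12 + 474) = 907*(5683/12) = 5154481/12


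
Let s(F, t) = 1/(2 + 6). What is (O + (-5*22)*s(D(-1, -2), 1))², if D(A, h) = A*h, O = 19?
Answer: 441/16 ≈ 27.563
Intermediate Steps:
s(F, t) = ⅛ (s(F, t) = 1/8 = ⅛)
(O + (-5*22)*s(D(-1, -2), 1))² = (19 - 5*22*(⅛))² = (19 - 110*⅛)² = (19 - 55/4)² = (21/4)² = 441/16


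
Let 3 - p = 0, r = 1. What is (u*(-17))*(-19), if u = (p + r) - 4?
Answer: 0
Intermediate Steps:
p = 3 (p = 3 - 1*0 = 3 + 0 = 3)
u = 0 (u = (3 + 1) - 4 = 4 - 4 = 0)
(u*(-17))*(-19) = (0*(-17))*(-19) = 0*(-19) = 0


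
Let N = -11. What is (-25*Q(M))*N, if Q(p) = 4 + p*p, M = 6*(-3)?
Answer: 90200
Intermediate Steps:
M = -18
Q(p) = 4 + p²
(-25*Q(M))*N = -25*(4 + (-18)²)*(-11) = -25*(4 + 324)*(-11) = -25*328*(-11) = -8200*(-11) = 90200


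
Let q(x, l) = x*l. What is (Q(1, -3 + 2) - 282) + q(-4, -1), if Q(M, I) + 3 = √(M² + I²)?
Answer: -281 + √2 ≈ -279.59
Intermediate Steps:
Q(M, I) = -3 + √(I² + M²) (Q(M, I) = -3 + √(M² + I²) = -3 + √(I² + M²))
q(x, l) = l*x
(Q(1, -3 + 2) - 282) + q(-4, -1) = ((-3 + √((-3 + 2)² + 1²)) - 282) - 1*(-4) = ((-3 + √((-1)² + 1)) - 282) + 4 = ((-3 + √(1 + 1)) - 282) + 4 = ((-3 + √2) - 282) + 4 = (-285 + √2) + 4 = -281 + √2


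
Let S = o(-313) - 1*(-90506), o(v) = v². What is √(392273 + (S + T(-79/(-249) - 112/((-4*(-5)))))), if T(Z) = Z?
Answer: √900165730335/1245 ≈ 762.06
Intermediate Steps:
S = 188475 (S = (-313)² - 1*(-90506) = 97969 + 90506 = 188475)
√(392273 + (S + T(-79/(-249) - 112/((-4*(-5)))))) = √(392273 + (188475 + (-79/(-249) - 112/((-4*(-5)))))) = √(392273 + (188475 + (-79*(-1/249) - 112/20))) = √(392273 + (188475 + (79/249 - 112*1/20))) = √(392273 + (188475 + (79/249 - 28/5))) = √(392273 + (188475 - 6577/1245)) = √(392273 + 234644798/1245) = √(723024683/1245) = √900165730335/1245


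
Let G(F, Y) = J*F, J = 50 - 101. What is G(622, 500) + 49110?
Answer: 17388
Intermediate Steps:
J = -51
G(F, Y) = -51*F
G(622, 500) + 49110 = -51*622 + 49110 = -31722 + 49110 = 17388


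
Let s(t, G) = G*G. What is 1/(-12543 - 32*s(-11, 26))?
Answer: -1/34175 ≈ -2.9261e-5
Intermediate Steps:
s(t, G) = G²
1/(-12543 - 32*s(-11, 26)) = 1/(-12543 - 32*26²) = 1/(-12543 - 32*676) = 1/(-12543 - 21632) = 1/(-34175) = -1/34175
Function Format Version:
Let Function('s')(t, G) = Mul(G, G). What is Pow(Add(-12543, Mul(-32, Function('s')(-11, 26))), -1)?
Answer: Rational(-1, 34175) ≈ -2.9261e-5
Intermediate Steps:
Function('s')(t, G) = Pow(G, 2)
Pow(Add(-12543, Mul(-32, Function('s')(-11, 26))), -1) = Pow(Add(-12543, Mul(-32, Pow(26, 2))), -1) = Pow(Add(-12543, Mul(-32, 676)), -1) = Pow(Add(-12543, -21632), -1) = Pow(-34175, -1) = Rational(-1, 34175)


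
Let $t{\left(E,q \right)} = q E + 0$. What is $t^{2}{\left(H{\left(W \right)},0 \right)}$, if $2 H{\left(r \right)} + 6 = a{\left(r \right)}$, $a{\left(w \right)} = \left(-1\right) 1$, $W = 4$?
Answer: $0$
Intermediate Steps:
$a{\left(w \right)} = -1$
$H{\left(r \right)} = - \frac{7}{2}$ ($H{\left(r \right)} = -3 + \frac{1}{2} \left(-1\right) = -3 - \frac{1}{2} = - \frac{7}{2}$)
$t{\left(E,q \right)} = E q$ ($t{\left(E,q \right)} = E q + 0 = E q$)
$t^{2}{\left(H{\left(W \right)},0 \right)} = \left(\left(- \frac{7}{2}\right) 0\right)^{2} = 0^{2} = 0$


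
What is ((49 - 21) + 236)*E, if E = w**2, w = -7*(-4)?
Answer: 206976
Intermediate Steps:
w = 28
E = 784 (E = 28**2 = 784)
((49 - 21) + 236)*E = ((49 - 21) + 236)*784 = (28 + 236)*784 = 264*784 = 206976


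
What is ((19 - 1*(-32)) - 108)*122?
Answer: -6954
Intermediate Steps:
((19 - 1*(-32)) - 108)*122 = ((19 + 32) - 108)*122 = (51 - 108)*122 = -57*122 = -6954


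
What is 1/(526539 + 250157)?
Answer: 1/776696 ≈ 1.2875e-6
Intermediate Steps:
1/(526539 + 250157) = 1/776696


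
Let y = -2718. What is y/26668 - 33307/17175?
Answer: -467456363/229011450 ≈ -2.0412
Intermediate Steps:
y/26668 - 33307/17175 = -2718/26668 - 33307/17175 = -2718*1/26668 - 33307*1/17175 = -1359/13334 - 33307/17175 = -467456363/229011450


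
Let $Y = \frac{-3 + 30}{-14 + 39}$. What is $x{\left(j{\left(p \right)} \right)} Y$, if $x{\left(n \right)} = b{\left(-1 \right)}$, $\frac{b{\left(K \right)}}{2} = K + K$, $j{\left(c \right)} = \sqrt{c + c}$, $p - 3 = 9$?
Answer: $- \frac{108}{25} \approx -4.32$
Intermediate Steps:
$p = 12$ ($p = 3 + 9 = 12$)
$j{\left(c \right)} = \sqrt{2} \sqrt{c}$ ($j{\left(c \right)} = \sqrt{2 c} = \sqrt{2} \sqrt{c}$)
$Y = \frac{27}{25} \approx 1.08$
$b{\left(K \right)} = 4 K$ ($b{\left(K \right)} = 2 \left(K + K\right) = 2 \cdot 2 K = 4 K$)
$x{\left(n \right)} = -4$ ($x{\left(n \right)} = 4 \left(-1\right) = -4$)
$x{\left(j{\left(p \right)} \right)} Y = \left(-4\right) \frac{27}{25} = - \frac{108}{25}$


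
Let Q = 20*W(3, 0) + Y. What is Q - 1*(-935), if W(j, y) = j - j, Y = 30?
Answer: 965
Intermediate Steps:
W(j, y) = 0
Q = 30 (Q = 20*0 + 30 = 0 + 30 = 30)
Q - 1*(-935) = 30 - 1*(-935) = 30 + 935 = 965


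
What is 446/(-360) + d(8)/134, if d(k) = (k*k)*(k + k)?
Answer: 77219/12060 ≈ 6.4029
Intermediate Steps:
d(k) = 2*k**3 (d(k) = k**2*(2*k) = 2*k**3)
446/(-360) + d(8)/134 = 446/(-360) + (2*8**3)/134 = 446*(-1/360) + (2*512)*(1/134) = -223/180 + 1024*(1/134) = -223/180 + 512/67 = 77219/12060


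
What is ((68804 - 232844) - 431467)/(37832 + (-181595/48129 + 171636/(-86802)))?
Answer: -414640949682201/26337745904137 ≈ -15.743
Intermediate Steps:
((68804 - 232844) - 431467)/(37832 + (-181595/48129 + 171636/(-86802))) = (-164040 - 431467)/(37832 + (-181595*1/48129 + 171636*(-1/86802))) = -595507/(37832 + (-181595/48129 - 28606/14467)) = -595507/(37832 - 4003913039/696282243) = -595507/26337745904137/696282243 = -595507*696282243/26337745904137 = -414640949682201/26337745904137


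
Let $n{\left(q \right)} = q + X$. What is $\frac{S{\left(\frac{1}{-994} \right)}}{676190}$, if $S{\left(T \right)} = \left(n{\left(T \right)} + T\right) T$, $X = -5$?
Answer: $\frac{1243}{167025015710} \approx 7.442 \cdot 10^{-9}$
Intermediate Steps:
$n{\left(q \right)} = -5 + q$ ($n{\left(q \right)} = q - 5 = -5 + q$)
$S{\left(T \right)} = T \left(-5 + 2 T\right)$ ($S{\left(T \right)} = \left(\left(-5 + T\right) + T\right) T = \left(-5 + 2 T\right) T = T \left(-5 + 2 T\right)$)
$\frac{S{\left(\frac{1}{-994} \right)}}{676190} = \frac{\frac{1}{-994} \left(-5 + \frac{2}{-994}\right)}{676190} = - \frac{-5 + 2 \left(- \frac{1}{994}\right)}{994} \cdot \frac{1}{676190} = - \frac{-5 - \frac{1}{497}}{994} \cdot \frac{1}{676190} = \left(- \frac{1}{994}\right) \left(- \frac{2486}{497}\right) \frac{1}{676190} = \frac{1243}{247009} \cdot \frac{1}{676190} = \frac{1243}{167025015710}$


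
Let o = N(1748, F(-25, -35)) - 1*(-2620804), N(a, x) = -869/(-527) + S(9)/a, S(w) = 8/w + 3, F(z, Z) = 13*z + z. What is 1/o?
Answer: 8290764/21728481143809 ≈ 3.8156e-7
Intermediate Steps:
F(z, Z) = 14*z
S(w) = 3 + 8/w
N(a, x) = 869/527 + 35/(9*a) (N(a, x) = -869/(-527) + (3 + 8/9)/a = -869*(-1/527) + (3 + 8*(⅑))/a = 869/527 + (3 + 8/9)/a = 869/527 + 35/(9*a))
o = 21728481143809/8290764 (o = (1/4743)*(18445 + 7821*1748)/1748 - 1*(-2620804) = (1/4743)*(1/1748)*(18445 + 13671108) + 2620804 = (1/4743)*(1/1748)*13689553 + 2620804 = 13689553/8290764 + 2620804 = 21728481143809/8290764 ≈ 2.6208e+6)
1/o = 1/(21728481143809/8290764) = 8290764/21728481143809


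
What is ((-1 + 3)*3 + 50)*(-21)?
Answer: -1176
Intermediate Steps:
((-1 + 3)*3 + 50)*(-21) = (2*3 + 50)*(-21) = (6 + 50)*(-21) = 56*(-21) = -1176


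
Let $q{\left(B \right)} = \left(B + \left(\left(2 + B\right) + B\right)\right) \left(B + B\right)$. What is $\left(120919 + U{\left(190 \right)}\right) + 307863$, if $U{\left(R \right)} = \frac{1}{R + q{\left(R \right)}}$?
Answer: $\frac{93281524101}{217550} \approx 4.2878 \cdot 10^{5}$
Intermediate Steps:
$q{\left(B \right)} = 2 B \left(2 + 3 B\right)$ ($q{\left(B \right)} = \left(B + \left(2 + 2 B\right)\right) 2 B = \left(2 + 3 B\right) 2 B = 2 B \left(2 + 3 B\right)$)
$U{\left(R \right)} = \frac{1}{R + 2 R \left(2 + 3 R\right)}$
$\left(120919 + U{\left(190 \right)}\right) + 307863 = \left(120919 + \frac{1}{190 \left(5 + 6 \cdot 190\right)}\right) + 307863 = \left(120919 + \frac{1}{190 \left(5 + 1140\right)}\right) + 307863 = \left(120919 + \frac{1}{190 \cdot 1145}\right) + 307863 = \left(120919 + \frac{1}{190} \cdot \frac{1}{1145}\right) + 307863 = \left(120919 + \frac{1}{217550}\right) + 307863 = \frac{26305928451}{217550} + 307863 = \frac{93281524101}{217550}$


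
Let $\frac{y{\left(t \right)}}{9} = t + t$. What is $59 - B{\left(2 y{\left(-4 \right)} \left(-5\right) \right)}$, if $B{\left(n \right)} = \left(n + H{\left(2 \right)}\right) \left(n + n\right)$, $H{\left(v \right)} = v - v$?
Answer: $-1036741$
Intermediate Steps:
$y{\left(t \right)} = 18 t$ ($y{\left(t \right)} = 9 \left(t + t\right) = 9 \cdot 2 t = 18 t$)
$H{\left(v \right)} = 0$
$B{\left(n \right)} = 2 n^{2}$ ($B{\left(n \right)} = \left(n + 0\right) \left(n + n\right) = n 2 n = 2 n^{2}$)
$59 - B{\left(2 y{\left(-4 \right)} \left(-5\right) \right)} = 59 - 2 \left(2 \cdot 18 \left(-4\right) \left(-5\right)\right)^{2} = 59 - 2 \left(2 \left(-72\right) \left(-5\right)\right)^{2} = 59 - 2 \left(\left(-144\right) \left(-5\right)\right)^{2} = 59 - 2 \cdot 720^{2} = 59 - 2 \cdot 518400 = 59 - 1036800 = -1036741$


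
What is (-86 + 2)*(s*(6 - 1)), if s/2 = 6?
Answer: -5040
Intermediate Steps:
s = 12 (s = 2*6 = 12)
(-86 + 2)*(s*(6 - 1)) = (-86 + 2)*(12*(6 - 1)) = -1008*5 = -84*60 = -5040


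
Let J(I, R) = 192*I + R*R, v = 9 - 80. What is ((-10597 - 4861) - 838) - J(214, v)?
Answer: -62425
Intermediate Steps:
v = -71
J(I, R) = R² + 192*I (J(I, R) = 192*I + R² = R² + 192*I)
((-10597 - 4861) - 838) - J(214, v) = ((-10597 - 4861) - 838) - ((-71)² + 192*214) = (-15458 - 838) - (5041 + 41088) = -16296 - 1*46129 = -16296 - 46129 = -62425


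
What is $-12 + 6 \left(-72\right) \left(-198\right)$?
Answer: $85524$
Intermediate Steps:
$-12 + 6 \left(-72\right) \left(-198\right) = -12 - -85536 = -12 + 85536 = 85524$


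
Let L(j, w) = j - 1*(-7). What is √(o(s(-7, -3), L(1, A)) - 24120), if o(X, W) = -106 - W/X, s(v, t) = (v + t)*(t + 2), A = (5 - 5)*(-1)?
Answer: I*√605670/5 ≈ 155.65*I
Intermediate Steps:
A = 0 (A = 0*(-1) = 0)
s(v, t) = (2 + t)*(t + v) (s(v, t) = (t + v)*(2 + t) = (2 + t)*(t + v))
L(j, w) = 7 + j (L(j, w) = j + 7 = 7 + j)
o(X, W) = -106 - W/X
√(o(s(-7, -3), L(1, A)) - 24120) = √((-106 - (7 + 1)/((-3)² + 2*(-3) + 2*(-7) - 3*(-7))) - 24120) = √((-106 - 1*8/(9 - 6 - 14 + 21)) - 24120) = √((-106 - 1*8/10) - 24120) = √((-106 - 1*8*⅒) - 24120) = √((-106 - ⅘) - 24120) = √(-534/5 - 24120) = √(-121134/5) = I*√605670/5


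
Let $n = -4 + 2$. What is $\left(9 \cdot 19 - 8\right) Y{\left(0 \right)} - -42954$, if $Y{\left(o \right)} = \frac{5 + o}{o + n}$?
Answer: $\frac{85093}{2} \approx 42547.0$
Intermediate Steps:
$n = -2$
$Y{\left(o \right)} = \frac{5 + o}{-2 + o}$ ($Y{\left(o \right)} = \frac{5 + o}{o - 2} = \frac{5 + o}{-2 + o}$)
$\left(9 \cdot 19 - 8\right) Y{\left(0 \right)} - -42954 = \left(9 \cdot 19 - 8\right) \frac{5 + 0}{-2 + 0} - -42954 = \left(171 - 8\right) \frac{1}{-2} \cdot 5 + 42954 = 163 \left(\left(- \frac{1}{2}\right) 5\right) + 42954 = 163 \left(- \frac{5}{2}\right) + 42954 = - \frac{815}{2} + 42954 = \frac{85093}{2}$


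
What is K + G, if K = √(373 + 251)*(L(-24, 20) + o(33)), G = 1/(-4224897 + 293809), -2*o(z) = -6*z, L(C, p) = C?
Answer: -1/3931088 + 300*√39 ≈ 1873.5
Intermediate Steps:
o(z) = 3*z (o(z) = -(-3)*z = 3*z)
G = -1/3931088 (G = 1/(-3931088) = -1/3931088 ≈ -2.5438e-7)
K = 300*√39 (K = √(373 + 251)*(-24 + 3*33) = √624*(-24 + 99) = (4*√39)*75 = 300*√39 ≈ 1873.5)
K + G = 300*√39 - 1/3931088 = -1/3931088 + 300*√39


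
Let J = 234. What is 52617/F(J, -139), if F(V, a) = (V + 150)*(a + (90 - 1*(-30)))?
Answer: -17539/2432 ≈ -7.2118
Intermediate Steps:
F(V, a) = (120 + a)*(150 + V) (F(V, a) = (150 + V)*(a + (90 + 30)) = (150 + V)*(a + 120) = (150 + V)*(120 + a) = (120 + a)*(150 + V))
52617/F(J, -139) = 52617/(18000 + 120*234 + 150*(-139) + 234*(-139)) = 52617/(18000 + 28080 - 20850 - 32526) = 52617/(-7296) = 52617*(-1/7296) = -17539/2432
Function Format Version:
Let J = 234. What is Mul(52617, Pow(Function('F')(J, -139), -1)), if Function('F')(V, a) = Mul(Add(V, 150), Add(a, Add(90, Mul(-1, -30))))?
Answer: Rational(-17539, 2432) ≈ -7.2118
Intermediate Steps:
Function('F')(V, a) = Mul(Add(120, a), Add(150, V)) (Function('F')(V, a) = Mul(Add(150, V), Add(a, Add(90, 30))) = Mul(Add(150, V), Add(a, 120)) = Mul(Add(150, V), Add(120, a)) = Mul(Add(120, a), Add(150, V)))
Mul(52617, Pow(Function('F')(J, -139), -1)) = Mul(52617, Pow(Add(18000, Mul(120, 234), Mul(150, -139), Mul(234, -139)), -1)) = Mul(52617, Pow(Add(18000, 28080, -20850, -32526), -1)) = Mul(52617, Pow(-7296, -1)) = Mul(52617, Rational(-1, 7296)) = Rational(-17539, 2432)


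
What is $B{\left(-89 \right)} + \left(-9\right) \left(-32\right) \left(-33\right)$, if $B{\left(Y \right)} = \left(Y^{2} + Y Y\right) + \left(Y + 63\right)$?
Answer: $6312$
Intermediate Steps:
$B{\left(Y \right)} = 63 + Y + 2 Y^{2}$ ($B{\left(Y \right)} = \left(Y^{2} + Y^{2}\right) + \left(63 + Y\right) = 2 Y^{2} + \left(63 + Y\right) = 63 + Y + 2 Y^{2}$)
$B{\left(-89 \right)} + \left(-9\right) \left(-32\right) \left(-33\right) = \left(63 - 89 + 2 \left(-89\right)^{2}\right) + \left(-9\right) \left(-32\right) \left(-33\right) = \left(63 - 89 + 2 \cdot 7921\right) + 288 \left(-33\right) = \left(63 - 89 + 15842\right) - 9504 = 15816 - 9504 = 6312$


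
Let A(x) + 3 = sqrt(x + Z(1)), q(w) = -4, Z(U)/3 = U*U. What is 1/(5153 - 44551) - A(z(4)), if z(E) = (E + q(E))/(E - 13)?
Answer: 118193/39398 - sqrt(3) ≈ 1.2679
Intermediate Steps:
Z(U) = 3*U**2 (Z(U) = 3*(U*U) = 3*U**2)
z(E) = (-4 + E)/(-13 + E) (z(E) = (E - 4)/(E - 13) = (-4 + E)/(-13 + E))
A(x) = -3 + sqrt(3 + x) (A(x) = -3 + sqrt(x + 3*1**2) = -3 + sqrt(x + 3*1) = -3 + sqrt(x + 3) = -3 + sqrt(3 + x))
1/(5153 - 44551) - A(z(4)) = 1/(5153 - 44551) - (-3 + sqrt(3 + (-4 + 4)/(-13 + 4))) = 1/(-39398) - (-3 + sqrt(3 + 0/(-9))) = -1/39398 - (-3 + sqrt(3 - 1/9*0)) = -1/39398 - (-3 + sqrt(3 + 0)) = -1/39398 - (-3 + sqrt(3)) = -1/39398 + (3 - sqrt(3)) = 118193/39398 - sqrt(3)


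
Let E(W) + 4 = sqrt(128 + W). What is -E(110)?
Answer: 4 - sqrt(238) ≈ -11.427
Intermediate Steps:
E(W) = -4 + sqrt(128 + W)
-E(110) = -(-4 + sqrt(128 + 110)) = -(-4 + sqrt(238)) = 4 - sqrt(238)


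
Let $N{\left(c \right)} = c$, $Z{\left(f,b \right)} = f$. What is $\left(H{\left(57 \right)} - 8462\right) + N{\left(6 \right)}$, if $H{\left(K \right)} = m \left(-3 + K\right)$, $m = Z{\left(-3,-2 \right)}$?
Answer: $-8618$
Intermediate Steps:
$m = -3$
$H{\left(K \right)} = 9 - 3 K$ ($H{\left(K \right)} = - 3 \left(-3 + K\right) = 9 - 3 K$)
$\left(H{\left(57 \right)} - 8462\right) + N{\left(6 \right)} = \left(\left(9 - 171\right) - 8462\right) + 6 = \left(-162 - 8462\right) + 6 = -8624 + 6 = -8618$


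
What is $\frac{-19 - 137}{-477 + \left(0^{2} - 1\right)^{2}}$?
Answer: $\frac{39}{119} \approx 0.32773$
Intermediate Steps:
$\frac{-19 - 137}{-477 + \left(0^{2} - 1\right)^{2}} = - \frac{156}{-477 + \left(0 - 1\right)^{2}} = - \frac{156}{-477 + \left(-1\right)^{2}} = - \frac{156}{-477 + 1} = - \frac{156}{-476} = \left(-156\right) \left(- \frac{1}{476}\right) = \frac{39}{119}$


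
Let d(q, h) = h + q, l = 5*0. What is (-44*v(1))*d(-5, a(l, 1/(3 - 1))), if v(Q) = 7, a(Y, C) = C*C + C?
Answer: 1309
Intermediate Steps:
l = 0
a(Y, C) = C + C² (a(Y, C) = C² + C = C + C²)
(-44*v(1))*d(-5, a(l, 1/(3 - 1))) = (-44*7)*((1 + 1/(3 - 1))/(3 - 1) - 5) = -308*((1 + 1/2)/2 - 5) = -308*((1 + ½)/2 - 5) = -308*((½)*(3/2) - 5) = -308*(¾ - 5) = -308*(-17/4) = 1309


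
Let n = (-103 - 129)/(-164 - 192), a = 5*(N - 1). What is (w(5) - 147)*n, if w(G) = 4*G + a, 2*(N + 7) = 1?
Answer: -9541/89 ≈ -107.20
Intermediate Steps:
N = -13/2 (N = -7 + (1/2)*1 = -7 + 1/2 = -13/2 ≈ -6.5000)
a = -75/2 (a = 5*(-13/2 - 1) = 5*(-15/2) = -75/2 ≈ -37.500)
w(G) = -75/2 + 4*G (w(G) = 4*G - 75/2 = -75/2 + 4*G)
n = 58/89 (n = -232/(-356) = -232*(-1/356) = 58/89 ≈ 0.65169)
(w(5) - 147)*n = ((-75/2 + 4*5) - 147)*(58/89) = ((-75/2 + 20) - 147)*(58/89) = (-35/2 - 147)*(58/89) = -329/2*58/89 = -9541/89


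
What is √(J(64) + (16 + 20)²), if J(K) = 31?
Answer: √1327 ≈ 36.428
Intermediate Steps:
√(J(64) + (16 + 20)²) = √(31 + (16 + 20)²) = √(31 + 36²) = √(31 + 1296) = √1327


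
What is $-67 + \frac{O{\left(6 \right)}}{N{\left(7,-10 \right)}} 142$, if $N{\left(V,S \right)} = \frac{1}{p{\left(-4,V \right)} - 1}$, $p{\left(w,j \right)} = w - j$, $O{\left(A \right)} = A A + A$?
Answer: $-71635$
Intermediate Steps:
$O{\left(A \right)} = A + A^{2}$ ($O{\left(A \right)} = A^{2} + A = A + A^{2}$)
$N{\left(V,S \right)} = \frac{1}{-5 - V}$ ($N{\left(V,S \right)} = \frac{1}{\left(-4 - V\right) - 1} = \frac{1}{-5 - V}$)
$-67 + \frac{O{\left(6 \right)}}{N{\left(7,-10 \right)}} 142 = -67 + \frac{6 \left(1 + 6\right)}{\left(-1\right) \frac{1}{5 + 7}} \cdot 142 = -67 + \frac{6 \cdot 7}{\left(-1\right) \frac{1}{12}} \cdot 142 = -67 + \frac{42}{\left(-1\right) \frac{1}{12}} \cdot 142 = -67 + \frac{42}{- \frac{1}{12}} \cdot 142 = -67 + 42 \left(-12\right) 142 = -67 - 71568 = -71635$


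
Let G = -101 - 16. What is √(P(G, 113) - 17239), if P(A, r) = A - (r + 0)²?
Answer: 5*I*√1205 ≈ 173.57*I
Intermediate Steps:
G = -117
P(A, r) = A - r²
√(P(G, 113) - 17239) = √((-117 - 1*113²) - 17239) = √((-117 - 1*12769) - 17239) = √((-117 - 12769) - 17239) = √(-12886 - 17239) = √(-30125) = 5*I*√1205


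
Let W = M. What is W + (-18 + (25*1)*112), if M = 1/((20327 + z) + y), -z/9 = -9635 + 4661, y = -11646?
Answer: 148689555/53447 ≈ 2782.0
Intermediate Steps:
z = 44766 (z = -9*(-9635 + 4661) = -9*(-4974) = 44766)
M = 1/53447 (M = 1/((20327 + 44766) - 11646) = 1/(65093 - 11646) = 1/53447 ≈ 1.8710e-5)
W = 1/53447 ≈ 1.8710e-5
W + (-18 + (25*1)*112) = 1/53447 + (-18 + (25*1)*112) = 1/53447 + (-18 + 25*112) = 1/53447 + (-18 + 2800) = 1/53447 + 2782 = 148689555/53447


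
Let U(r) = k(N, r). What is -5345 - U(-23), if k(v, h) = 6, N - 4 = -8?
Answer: -5351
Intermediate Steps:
N = -4 (N = 4 - 8 = -4)
U(r) = 6
-5345 - U(-23) = -5345 - 1*6 = -5345 - 6 = -5351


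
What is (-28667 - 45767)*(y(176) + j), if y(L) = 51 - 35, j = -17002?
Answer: 1264335924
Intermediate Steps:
y(L) = 16
(-28667 - 45767)*(y(176) + j) = (-28667 - 45767)*(16 - 17002) = -74434*(-16986) = 1264335924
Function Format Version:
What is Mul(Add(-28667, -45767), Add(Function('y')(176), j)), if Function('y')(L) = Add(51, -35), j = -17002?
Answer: 1264335924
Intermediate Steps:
Function('y')(L) = 16
Mul(Add(-28667, -45767), Add(Function('y')(176), j)) = Mul(Add(-28667, -45767), Add(16, -17002)) = Mul(-74434, -16986) = 1264335924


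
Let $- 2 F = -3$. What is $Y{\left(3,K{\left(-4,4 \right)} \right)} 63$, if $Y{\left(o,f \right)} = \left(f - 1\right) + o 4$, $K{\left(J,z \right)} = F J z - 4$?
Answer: $-1071$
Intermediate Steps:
$F = \frac{3}{2}$ ($F = \left(- \frac{1}{2}\right) \left(-3\right) = \frac{3}{2} \approx 1.5$)
$K{\left(J,z \right)} = -4 + \frac{3 J z}{2}$ ($K{\left(J,z \right)} = \frac{3 J}{2} z - 4 = \frac{3 J z}{2} - 4 = -4 + \frac{3 J z}{2}$)
$Y{\left(o,f \right)} = -1 + f + 4 o$ ($Y{\left(o,f \right)} = \left(-1 + f\right) + 4 o = -1 + f + 4 o$)
$Y{\left(3,K{\left(-4,4 \right)} \right)} 63 = \left(-1 + \left(-4 + \frac{3}{2} \left(-4\right) 4\right) + 4 \cdot 3\right) 63 = \left(-1 - 28 + 12\right) 63 = \left(-17\right) 63 = -1071$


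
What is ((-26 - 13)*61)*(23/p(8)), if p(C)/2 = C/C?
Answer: -54717/2 ≈ -27359.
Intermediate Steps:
p(C) = 2 (p(C) = 2*(C/C) = 2*1 = 2)
((-26 - 13)*61)*(23/p(8)) = ((-26 - 13)*61)*(23/2) = (-39*61)*(23*(½)) = -2379*23/2 = -54717/2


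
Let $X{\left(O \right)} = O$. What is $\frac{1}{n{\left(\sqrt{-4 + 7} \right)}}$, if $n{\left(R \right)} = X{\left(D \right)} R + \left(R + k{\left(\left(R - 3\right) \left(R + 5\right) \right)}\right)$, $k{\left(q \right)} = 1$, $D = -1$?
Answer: $1$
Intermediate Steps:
$n{\left(R \right)} = 1$ ($n{\left(R \right)} = - R + \left(R + 1\right) = - R + \left(1 + R\right) = 1$)
$\frac{1}{n{\left(\sqrt{-4 + 7} \right)}} = 1^{-1} = 1$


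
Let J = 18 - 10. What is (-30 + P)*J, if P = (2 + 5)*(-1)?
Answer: -296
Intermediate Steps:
J = 8
P = -7 (P = 7*(-1) = -7)
(-30 + P)*J = (-30 - 7)*8 = -37*8 = -296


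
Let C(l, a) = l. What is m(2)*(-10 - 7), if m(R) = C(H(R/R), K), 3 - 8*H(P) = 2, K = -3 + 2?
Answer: -17/8 ≈ -2.1250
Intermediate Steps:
K = -1
H(P) = ⅛ (H(P) = 3/8 - ⅛*2 = 3/8 - ¼ = ⅛)
m(R) = ⅛
m(2)*(-10 - 7) = (-10 - 7)/8 = (⅛)*(-17) = -17/8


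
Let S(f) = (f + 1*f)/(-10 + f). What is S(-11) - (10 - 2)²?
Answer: -1322/21 ≈ -62.952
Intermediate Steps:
S(f) = 2*f/(-10 + f) (S(f) = (f + f)/(-10 + f) = (2*f)/(-10 + f) = 2*f/(-10 + f))
S(-11) - (10 - 2)² = 2*(-11)/(-10 - 11) - (10 - 2)² = 2*(-11)/(-21) - 1*8² = 2*(-11)*(-1/21) - 1*64 = 22/21 - 64 = -1322/21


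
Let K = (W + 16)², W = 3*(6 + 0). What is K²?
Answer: 1336336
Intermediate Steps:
W = 18 (W = 3*6 = 18)
K = 1156 (K = (18 + 16)² = 34² = 1156)
K² = 1156² = 1336336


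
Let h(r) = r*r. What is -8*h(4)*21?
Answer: -2688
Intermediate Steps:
h(r) = r²
-8*h(4)*21 = -8*4²*21 = -8*16*21 = -128*21 = -2688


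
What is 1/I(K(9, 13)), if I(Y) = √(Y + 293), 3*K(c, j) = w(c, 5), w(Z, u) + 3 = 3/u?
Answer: √7305/1461 ≈ 0.058501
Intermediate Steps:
w(Z, u) = -3 + 3/u
K(c, j) = -⅘ (K(c, j) = (-3 + 3/5)/3 = (-3 + 3*(⅕))/3 = (-3 + ⅗)/3 = (⅓)*(-12/5) = -⅘)
I(Y) = √(293 + Y)
1/I(K(9, 13)) = 1/(√(293 - ⅘)) = 1/(√(1461/5)) = 1/(√7305/5) = √7305/1461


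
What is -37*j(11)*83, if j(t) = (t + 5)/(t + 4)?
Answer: -49136/15 ≈ -3275.7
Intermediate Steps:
j(t) = (5 + t)/(4 + t)
-37*j(11)*83 = -37*(5 + 11)/(4 + 11)*83 = -37*16/15*83 = -592/15*83 = -49136/15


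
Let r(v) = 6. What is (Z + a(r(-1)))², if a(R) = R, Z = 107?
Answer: 12769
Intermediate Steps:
(Z + a(r(-1)))² = (107 + 6)² = 113² = 12769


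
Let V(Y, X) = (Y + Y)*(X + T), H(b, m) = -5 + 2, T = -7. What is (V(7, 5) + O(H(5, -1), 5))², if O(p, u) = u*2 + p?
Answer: 441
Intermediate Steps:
H(b, m) = -3
V(Y, X) = 2*Y*(-7 + X) (V(Y, X) = (Y + Y)*(X - 7) = (2*Y)*(-7 + X) = 2*Y*(-7 + X))
O(p, u) = p + 2*u (O(p, u) = 2*u + p = p + 2*u)
(V(7, 5) + O(H(5, -1), 5))² = (2*7*(-7 + 5) + (-3 + 2*5))² = (2*7*(-2) + (-3 + 10))² = (-28 + 7)² = (-21)² = 441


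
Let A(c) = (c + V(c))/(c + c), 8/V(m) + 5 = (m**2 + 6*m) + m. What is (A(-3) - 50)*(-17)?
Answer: 5041/6 ≈ 840.17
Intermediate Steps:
V(m) = 8/(-5 + m**2 + 7*m) (V(m) = 8/(-5 + ((m**2 + 6*m) + m)) = 8/(-5 + (m**2 + 7*m)) = 8/(-5 + m**2 + 7*m))
A(c) = (c + 8/(-5 + c**2 + 7*c))/(2*c) (A(c) = (c + 8/(-5 + c**2 + 7*c))/(c + c) = (c + 8/(-5 + c**2 + 7*c))/((2*c)) = (c + 8/(-5 + c**2 + 7*c))*(1/(2*c)) = (c + 8/(-5 + c**2 + 7*c))/(2*c))
(A(-3) - 50)*(-17) = ((1/2)*(8 - 3*(-5 + (-3)**2 + 7*(-3)))/(-3*(-5 + (-3)**2 + 7*(-3))) - 50)*(-17) = ((1/2)*(-1/3)*(8 - 3*(-5 + 9 - 21))/(-5 + 9 - 21) - 50)*(-17) = ((1/2)*(-1/3)*(8 - 3*(-17))/(-17) - 50)*(-17) = ((1/2)*(-1/3)*(-1/17)*(8 + 51) - 50)*(-17) = ((1/2)*(-1/3)*(-1/17)*59 - 50)*(-17) = (59/102 - 50)*(-17) = -5041/102*(-17) = 5041/6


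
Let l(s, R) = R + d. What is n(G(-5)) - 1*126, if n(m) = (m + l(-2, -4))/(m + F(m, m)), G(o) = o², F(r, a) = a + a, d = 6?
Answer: -3141/25 ≈ -125.64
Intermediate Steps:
F(r, a) = 2*a
l(s, R) = 6 + R (l(s, R) = R + 6 = 6 + R)
n(m) = (2 + m)/(3*m) (n(m) = (m + (6 - 4))/(m + 2*m) = (m + 2)/((3*m)) = (2 + m)*(1/(3*m)) = (2 + m)/(3*m))
n(G(-5)) - 1*126 = (2 + (-5)²)/(3*((-5)²)) - 1*126 = (⅓)*(2 + 25)/25 - 126 = (⅓)*(1/25)*27 - 126 = 9/25 - 126 = -3141/25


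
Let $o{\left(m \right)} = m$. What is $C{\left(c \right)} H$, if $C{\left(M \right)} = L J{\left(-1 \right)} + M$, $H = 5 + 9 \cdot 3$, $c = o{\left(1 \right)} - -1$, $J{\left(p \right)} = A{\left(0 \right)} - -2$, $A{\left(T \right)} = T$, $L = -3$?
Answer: $-128$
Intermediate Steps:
$J{\left(p \right)} = 2$ ($J{\left(p \right)} = 0 - -2 = 0 + 2 = 2$)
$c = 2$ ($c = 1 - -1 = 1 + 1 = 2$)
$H = 32$ ($H = 5 + 27 = 32$)
$C{\left(M \right)} = -6 + M$ ($C{\left(M \right)} = \left(-3\right) 2 + M = -6 + M$)
$C{\left(c \right)} H = \left(-6 + 2\right) 32 = \left(-4\right) 32 = -128$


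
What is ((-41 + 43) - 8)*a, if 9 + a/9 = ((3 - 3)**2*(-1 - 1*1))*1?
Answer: 486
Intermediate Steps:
a = -81 (a = -81 + 9*(((3 - 3)**2*(-1 - 1*1))*1) = -81 + 9*((0**2*(-1 - 1))*1) = -81 + 9*((0*(-2))*1) = -81 + 9*(0*1) = -81 + 9*0 = -81 + 0 = -81)
((-41 + 43) - 8)*a = ((-41 + 43) - 8)*(-81) = (2 - 8)*(-81) = -6*(-81) = 486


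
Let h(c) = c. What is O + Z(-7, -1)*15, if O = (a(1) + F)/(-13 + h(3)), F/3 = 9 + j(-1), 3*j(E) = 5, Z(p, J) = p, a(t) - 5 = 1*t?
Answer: -544/5 ≈ -108.80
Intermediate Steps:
a(t) = 5 + t (a(t) = 5 + 1*t = 5 + t)
j(E) = 5/3 (j(E) = (1/3)*5 = 5/3)
F = 32 (F = 3*(9 + 5/3) = 3*(32/3) = 32)
O = -19/5 (O = ((5 + 1) + 32)/(-13 + 3) = (6 + 32)/(-10) = 38*(-1/10) = -19/5 ≈ -3.8000)
O + Z(-7, -1)*15 = -19/5 - 7*15 = -19/5 - 105 = -544/5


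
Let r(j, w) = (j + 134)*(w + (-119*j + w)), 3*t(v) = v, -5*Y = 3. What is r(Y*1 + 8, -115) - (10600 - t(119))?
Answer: -12569938/75 ≈ -1.6760e+5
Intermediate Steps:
Y = -3/5 (Y = -1/5*3 = -3/5 ≈ -0.60000)
t(v) = v/3
r(j, w) = (134 + j)*(-119*j + 2*w) (r(j, w) = (134 + j)*(w + (w - 119*j)) = (134 + j)*(-119*j + 2*w))
r(Y*1 + 8, -115) - (10600 - t(119)) = (-15946*(-3/5*1 + 8) - 119*(-3/5*1 + 8)**2 + 268*(-115) + 2*(-3/5*1 + 8)*(-115)) - (10600 - 119/3) = (-15946*(-3/5 + 8) - 119*(-3/5 + 8)**2 - 30820 + 2*(-3/5 + 8)*(-115)) - (10600 - 1*119/3) = (-15946*37/5 - 119*(37/5)**2 - 30820 + 2*(37/5)*(-115)) - (10600 - 119/3) = (-590002/5 - 119*1369/25 - 30820 - 1702) - 1*31681/3 = (-590002/5 - 162911/25 - 30820 - 1702) - 31681/3 = -3925971/25 - 31681/3 = -12569938/75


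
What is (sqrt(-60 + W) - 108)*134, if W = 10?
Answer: -14472 + 670*I*sqrt(2) ≈ -14472.0 + 947.52*I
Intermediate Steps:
(sqrt(-60 + W) - 108)*134 = (sqrt(-60 + 10) - 108)*134 = (sqrt(-50) - 108)*134 = (5*I*sqrt(2) - 108)*134 = (-108 + 5*I*sqrt(2))*134 = -14472 + 670*I*sqrt(2)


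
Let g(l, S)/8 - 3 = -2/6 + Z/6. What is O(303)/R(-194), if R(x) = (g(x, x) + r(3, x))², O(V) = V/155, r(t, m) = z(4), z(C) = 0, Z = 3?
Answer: 2727/895280 ≈ 0.0030460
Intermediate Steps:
g(l, S) = 76/3 (g(l, S) = 24 + 8*(-2/6 + 3/6) = 24 + 8*(-2*⅙ + 3*(⅙)) = 24 + 8*(-⅓ + ½) = 24 + 8*(⅙) = 24 + 4/3 = 76/3)
r(t, m) = 0
O(V) = V/155 (O(V) = V*(1/155) = V/155)
R(x) = 5776/9 (R(x) = (76/3 + 0)² = (76/3)² = 5776/9)
O(303)/R(-194) = ((1/155)*303)/(5776/9) = (303/155)*(9/5776) = 2727/895280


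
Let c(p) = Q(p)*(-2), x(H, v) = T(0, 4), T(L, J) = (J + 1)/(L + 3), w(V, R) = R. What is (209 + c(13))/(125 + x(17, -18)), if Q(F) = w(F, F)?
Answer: 549/380 ≈ 1.4447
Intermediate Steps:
T(L, J) = (1 + J)/(3 + L)
x(H, v) = 5/3 (x(H, v) = (1 + 4)/(3 + 0) = 5/3)
Q(F) = F
c(p) = -2*p (c(p) = p*(-2) = -2*p)
(209 + c(13))/(125 + x(17, -18)) = (209 - 2*13)/(125 + 5/3) = (209 - 26)/(380/3) = 183*(3/380) = 549/380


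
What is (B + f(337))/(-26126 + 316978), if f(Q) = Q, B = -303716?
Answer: -303379/290852 ≈ -1.0431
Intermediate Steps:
(B + f(337))/(-26126 + 316978) = (-303716 + 337)/(-26126 + 316978) = -303379/290852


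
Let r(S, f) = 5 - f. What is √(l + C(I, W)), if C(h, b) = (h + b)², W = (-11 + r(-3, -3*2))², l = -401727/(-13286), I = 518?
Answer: √47369298438826/13286 ≈ 518.03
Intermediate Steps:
l = 401727/13286 (l = -401727*(-1/13286) = 401727/13286 ≈ 30.237)
W = 0 (W = (-11 + (5 - (-3)*2))² = (-11 + (5 - 1*(-6)))² = (-11 + (5 + 6))² = (-11 + 11)² = 0² = 0)
C(h, b) = (b + h)²
√(l + C(I, W)) = √(401727/13286 + (0 + 518)²) = √(401727/13286 + 518²) = √(401727/13286 + 268324) = √(3565354391/13286) = √47369298438826/13286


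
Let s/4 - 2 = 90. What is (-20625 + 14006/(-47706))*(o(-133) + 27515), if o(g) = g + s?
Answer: -4550769934000/7951 ≈ -5.7235e+8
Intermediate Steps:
s = 368 (s = 8 + 4*90 = 8 + 360 = 368)
o(g) = 368 + g (o(g) = g + 368 = 368 + g)
(-20625 + 14006/(-47706))*(o(-133) + 27515) = (-20625 + 14006/(-47706))*((368 - 133) + 27515) = (-20625 + 14006*(-1/47706))*(235 + 27515) = (-20625 - 7003/23853)*27750 = -491975128/23853*27750 = -4550769934000/7951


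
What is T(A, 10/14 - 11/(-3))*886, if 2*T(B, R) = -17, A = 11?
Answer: -7531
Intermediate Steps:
T(B, R) = -17/2 (T(B, R) = (1/2)*(-17) = -17/2)
T(A, 10/14 - 11/(-3))*886 = -17/2*886 = -7531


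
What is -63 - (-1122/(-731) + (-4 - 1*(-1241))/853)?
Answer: -2420266/36679 ≈ -65.985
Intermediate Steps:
-63 - (-1122/(-731) + (-4 - 1*(-1241))/853) = -63 - (-1122*(-1/731) + (-4 + 1241)*(1/853)) = -63 - (66/43 + 1237*(1/853)) = -63 - (66/43 + 1237/853) = -63 - 1*109489/36679 = -63 - 109489/36679 = -2420266/36679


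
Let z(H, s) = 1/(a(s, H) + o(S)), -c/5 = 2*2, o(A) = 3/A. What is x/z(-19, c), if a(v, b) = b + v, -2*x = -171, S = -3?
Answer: -3420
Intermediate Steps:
x = 171/2 (x = -1/2*(-171) = 171/2 ≈ 85.500)
c = -20 (c = -10*2 = -5*4 = -20)
z(H, s) = 1/(-1 + H + s) (z(H, s) = 1/((H + s) + 3/(-3)) = 1/((H + s) + 3*(-1/3)) = 1/((H + s) - 1) = 1/(-1 + H + s))
x/z(-19, c) = 171/(2*(1/(-1 - 19 - 20))) = 171/(2*(1/(-40))) = 171/(2*(-1/40)) = (171/2)*(-40) = -3420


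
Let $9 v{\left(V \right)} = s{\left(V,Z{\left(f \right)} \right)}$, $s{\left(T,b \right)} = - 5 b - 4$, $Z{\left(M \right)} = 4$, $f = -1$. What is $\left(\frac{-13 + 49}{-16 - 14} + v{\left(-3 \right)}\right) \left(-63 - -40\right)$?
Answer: $\frac{1334}{15} \approx 88.933$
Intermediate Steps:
$s{\left(T,b \right)} = -4 - 5 b$
$v{\left(V \right)} = - \frac{8}{3}$ ($v{\left(V \right)} = \frac{-4 - 20}{9} = \frac{1}{9} \left(-24\right) = - \frac{8}{3}$)
$\left(\frac{-13 + 49}{-16 - 14} + v{\left(-3 \right)}\right) \left(-63 - -40\right) = \left(\frac{-13 + 49}{-16 - 14} - \frac{8}{3}\right) \left(-63 - -40\right) = \left(\frac{36}{-30} - \frac{8}{3}\right) \left(-63 + 40\right) = \left(36 \left(- \frac{1}{30}\right) - \frac{8}{3}\right) \left(-23\right) = \left(- \frac{6}{5} - \frac{8}{3}\right) \left(-23\right) = \left(- \frac{58}{15}\right) \left(-23\right) = \frac{1334}{15}$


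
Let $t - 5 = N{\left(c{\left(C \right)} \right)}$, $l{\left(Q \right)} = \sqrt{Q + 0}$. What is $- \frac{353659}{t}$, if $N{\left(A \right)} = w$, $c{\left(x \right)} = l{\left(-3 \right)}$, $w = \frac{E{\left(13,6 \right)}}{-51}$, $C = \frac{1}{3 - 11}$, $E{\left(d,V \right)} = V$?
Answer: $- \frac{6012203}{83} \approx -72436.0$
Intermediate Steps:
$l{\left(Q \right)} = \sqrt{Q}$
$C = - \frac{1}{8}$ ($C = \frac{1}{-8} = - \frac{1}{8} \approx -0.125$)
$w = - \frac{2}{17}$ ($w = \frac{6}{-51} = 6 \left(- \frac{1}{51}\right) = - \frac{2}{17} \approx -0.11765$)
$c{\left(x \right)} = i \sqrt{3}$ ($c{\left(x \right)} = \sqrt{-3} = i \sqrt{3}$)
$N{\left(A \right)} = - \frac{2}{17}$
$t = \frac{83}{17}$ ($t = 5 - \frac{2}{17} = \frac{83}{17} \approx 4.8824$)
$- \frac{353659}{t} = - \frac{353659}{\frac{83}{17}} = \left(-353659\right) \frac{17}{83} = - \frac{6012203}{83}$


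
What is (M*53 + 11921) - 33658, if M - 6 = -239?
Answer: -34086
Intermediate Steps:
M = -233 (M = 6 - 239 = -233)
(M*53 + 11921) - 33658 = (-233*53 + 11921) - 33658 = (-12349 + 11921) - 33658 = -428 - 33658 = -34086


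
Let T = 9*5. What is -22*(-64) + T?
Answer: 1453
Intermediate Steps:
T = 45
-22*(-64) + T = -22*(-64) + 45 = 1408 + 45 = 1453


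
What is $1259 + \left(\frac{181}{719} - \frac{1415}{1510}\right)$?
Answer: $\frac{273227927}{217138} \approx 1258.3$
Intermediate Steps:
$1259 + \left(\frac{181}{719} - \frac{1415}{1510}\right) = 1259 + \left(181 \cdot \frac{1}{719} - \frac{283}{302}\right) = 1259 + \left(\frac{181}{719} - \frac{283}{302}\right) = 1259 - \frac{148815}{217138} = \frac{273227927}{217138}$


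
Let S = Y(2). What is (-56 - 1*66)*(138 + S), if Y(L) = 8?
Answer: -17812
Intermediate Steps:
S = 8
(-56 - 1*66)*(138 + S) = (-56 - 1*66)*(138 + 8) = (-56 - 66)*146 = -122*146 = -17812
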